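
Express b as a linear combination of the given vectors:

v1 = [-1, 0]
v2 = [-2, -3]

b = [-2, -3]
c1 = 0, c2 = 1

b = 0·v1 + 1·v2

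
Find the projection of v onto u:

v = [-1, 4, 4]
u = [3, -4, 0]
v·u = (-1)(3) + (4)(-4) + (4)(0) = -19
u·u = (3)² + (-4)² + (0)² = 25
proj_u(v) = (v·u / u·u) × u = (-19/25) × u

proj_u(v) = [-57/25, 76/25, 0]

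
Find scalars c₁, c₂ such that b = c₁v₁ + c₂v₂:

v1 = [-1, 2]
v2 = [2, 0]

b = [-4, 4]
c1 = 2, c2 = -1

b = 2·v1 + -1·v2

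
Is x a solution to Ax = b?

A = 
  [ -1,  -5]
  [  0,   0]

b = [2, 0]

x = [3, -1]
Yes

Ax = [2, 0] = b ✓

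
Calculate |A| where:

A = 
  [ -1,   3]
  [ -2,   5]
For a 2×2 matrix, det = ad - bc = (-1)(5) - (3)(-2) = 1

det(A) = 1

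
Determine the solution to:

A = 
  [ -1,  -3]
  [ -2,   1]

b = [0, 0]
Row reduce the augmented matrix [A|b]:
R2 → R2 - (2)·R1
REF = 
  [ -1,  -3,   0]
  [  0,   7,   0]

Back-substitution:
x₂ = 0 / 7 = 0
x₁ = (0 - (-3)(0)) / (-1) = 0

x = [0, 0]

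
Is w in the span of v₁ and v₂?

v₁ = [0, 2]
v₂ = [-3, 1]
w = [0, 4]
Yes

Form the augmented matrix and row-reduce:
[v₁|v₂|w] = 
  [  0,  -3,   0]
  [  2,   1,   4]
Swap R1 ↔ R2
REF = 
  [  2,   1,   4]
  [  0,  -3,   0]

No row of the form [0 0 | nonzero], so the system is consistent. Back-substitution gives c₁ = 2, c₂ = 0: w = (2)·v₁ + (0)·v₂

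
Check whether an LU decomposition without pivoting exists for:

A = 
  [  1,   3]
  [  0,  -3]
Yes.
A[1,1] = 1 ≠ 0, so Gaussian elimination proceeds without a row swap: multiplier ℓ₂₁ = (0)/(1) = 0, and U[2,2] = -3 - (0)(3) = -3.
L = 
  [  1,   0]
  [  0,   1]
U = 
  [  1,   3]
  [  0,  -3]
Check row 2 of LU: [(0)(1), (0)(3) + (-3)] = [0, -3] = row 2 of A ✓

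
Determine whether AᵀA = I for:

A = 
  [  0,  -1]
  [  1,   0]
Yes

AᵀA = 
  [  1,   0]
  [  0,   1]
= I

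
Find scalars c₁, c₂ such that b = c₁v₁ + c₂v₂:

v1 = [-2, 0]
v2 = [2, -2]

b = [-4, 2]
c1 = 1, c2 = -1

b = 1·v1 + -1·v2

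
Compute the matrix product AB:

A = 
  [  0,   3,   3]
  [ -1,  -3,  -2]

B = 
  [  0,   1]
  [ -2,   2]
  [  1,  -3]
AB = 
  [ -3,  -3]
  [  4,  -1]

A is 2×3 and B is 3×2, so AB is 2×2. Each entry is (row of A)·(column of B):
AB[1,1] = (0)(0) + (3)(-2) + (3)(1) = -3
AB[1,2] = (0)(1) + (3)(2) + (3)(-3) = -3
AB[2,1] = (-1)(0) + (-3)(-2) + (-2)(1) = 4
AB[2,2] = (-1)(1) + (-3)(2) + (-2)(-3) = -1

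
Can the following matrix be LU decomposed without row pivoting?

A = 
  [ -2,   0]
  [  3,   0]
Yes.
A[1,1] = -2 ≠ 0, so Gaussian elimination proceeds without a row swap: multiplier ℓ₂₁ = (3)/(-2) = -3/2, and U[2,2] = 0 - (-3/2)(0) = 0.
L = 
  [   1,    0]
  [-3/2,    1]
U = 
  [ -2,   0]
  [  0,   0]
Check row 2 of LU: [(-3/2)(-2), (-3/2)(0) + 0] = [3, 0] = row 2 of A ✓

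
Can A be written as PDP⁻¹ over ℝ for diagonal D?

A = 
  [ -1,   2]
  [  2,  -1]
Yes

tr(A) = -2, det(A) = -3
Characteristic polynomial: λ² - tr(A)λ + det(A) = λ² + 2λ - 3
λ² + 2λ - 3 = (λ + 3)(λ - 1)
Eigenvalues: 1, -3
λ=-3: alg. mult. = 1, geom. mult. = 2 - rank(A - (-3)I) = 2 - 1 = 1
λ=1: alg. mult. = 1, geom. mult. = 2 - rank(A - (1)I) = 2 - 1 = 1
Sum of geometric multiplicities equals n, so A has n independent eigenvectors.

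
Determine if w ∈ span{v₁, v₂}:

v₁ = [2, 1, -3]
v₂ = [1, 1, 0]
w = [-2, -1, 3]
Yes

Form the augmented matrix and row-reduce:
[v₁|v₂|w] = 
  [  2,   1,  -2]
  [  1,   1,  -1]
  [ -3,   0,   3]
R2 → R2 - (1/2)·R1
R3 → R3 + (3/2)·R1
R3 → R3 - (3)·R2
REF = 
  [  2,   1,  -2]
  [  0, 1/2,   0]
  [  0,   0,   0]

No row of the form [0 0 | nonzero], so the system is consistent. Back-substitution gives c₁ = -1, c₂ = 0: w = (-1)·v₁ + (0)·v₂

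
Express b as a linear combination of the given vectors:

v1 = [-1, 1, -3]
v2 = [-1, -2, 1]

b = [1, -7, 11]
c1 = -3, c2 = 2

b = -3·v1 + 2·v2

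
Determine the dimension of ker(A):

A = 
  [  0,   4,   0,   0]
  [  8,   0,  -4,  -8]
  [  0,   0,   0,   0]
nullity(A) = 2

Row reduce:
Swap R1 ↔ R2
REF = 
  [  8,   0,  -4,  -8]
  [  0,   4,   0,   0]
  [  0,   0,   0,   0]
Pivot columns: 1, 2 → 2 pivots.
rank(A) = 2, so nullity(A) = 4 - 2 = 2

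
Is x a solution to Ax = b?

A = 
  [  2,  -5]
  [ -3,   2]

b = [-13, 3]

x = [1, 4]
No

Ax = [-18, 5] ≠ b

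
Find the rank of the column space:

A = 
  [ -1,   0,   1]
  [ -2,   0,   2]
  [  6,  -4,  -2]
Row reduce:
R2 → R2 - (2)·R1
R3 → R3 + (6)·R1
Swap R2 ↔ R3
REF = 
  [ -1,   0,   1]
  [  0,  -4,   4]
  [  0,   0,   0]
Pivot columns: 1, 2 → 2 pivots.
dim(Col(A)) = number of pivot columns = 2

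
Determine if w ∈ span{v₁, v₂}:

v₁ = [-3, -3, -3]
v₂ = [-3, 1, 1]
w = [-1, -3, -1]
No

Form the augmented matrix and row-reduce:
[v₁|v₂|w] = 
  [ -3,  -3,  -1]
  [ -3,   1,  -3]
  [ -3,   1,  -1]
R2 → R2 - (1)·R1
R3 → R3 - (1)·R1
R3 → R3 - (1)·R2
REF = 
  [ -3,  -3,  -1]
  [  0,   4,  -2]
  [  0,   0,   2]

Row 3 reads [0 0 | 2], i.e. 0 = 2, so the system is inconsistent and w ∉ span{v₁, v₂}.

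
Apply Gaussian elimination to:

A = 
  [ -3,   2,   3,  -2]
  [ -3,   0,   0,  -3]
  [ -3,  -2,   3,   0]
Row operations:
R2 → R2 - (1)·R1
R3 → R3 - (1)·R1
R3 → R3 - (2)·R2

Resulting echelon form:
REF = 
  [ -3,   2,   3,  -2]
  [  0,  -2,  -3,  -1]
  [  0,   0,   6,   4]

Rank = 3 (number of non-zero pivot rows).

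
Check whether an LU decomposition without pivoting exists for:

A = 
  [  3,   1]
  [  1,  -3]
Yes.
A[1,1] = 3 ≠ 0, so Gaussian elimination proceeds without a row swap: multiplier ℓ₂₁ = (1)/(3) = 1/3, and U[2,2] = -3 - (1/3)(1) = -10/3.
L = 
  [  1,   0]
  [1/3,   1]
U = 
  [    3,     1]
  [    0, -10/3]
Check row 2 of LU: [(1/3)(3), (1/3)(1) + (-10/3)] = [1, -3] = row 2 of A ✓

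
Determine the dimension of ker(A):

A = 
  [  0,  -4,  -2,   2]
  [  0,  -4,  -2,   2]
nullity(A) = 3

Row reduce:
R2 → R2 - (1)·R1
REF = 
  [  0,  -4,  -2,   2]
  [  0,   0,   0,   0]
Pivot columns: 2 → 1 pivot.
rank(A) = 1, so nullity(A) = 4 - 1 = 3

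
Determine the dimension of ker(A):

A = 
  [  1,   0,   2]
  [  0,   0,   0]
nullity(A) = 2

Row reduce:
(no row operations needed)
REF = 
  [  1,   0,   2]
  [  0,   0,   0]
Pivot columns: 1 → 1 pivot.
rank(A) = 1, so nullity(A) = 3 - 1 = 2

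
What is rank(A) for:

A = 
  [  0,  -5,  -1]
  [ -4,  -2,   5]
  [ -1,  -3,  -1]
Row reduce:
Swap R1 ↔ R2
R3 → R3 - (1/4)·R1
R3 → R3 - (1/2)·R2
REF = 
  [  -4,   -2,    5]
  [   0,   -5,   -1]
  [   0,    0, -7/4]
Pivot columns: 1, 2, 3 → 3 pivots.

rank(A) = 3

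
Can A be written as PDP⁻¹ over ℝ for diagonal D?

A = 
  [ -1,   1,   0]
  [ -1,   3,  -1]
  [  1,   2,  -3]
Yes

Characteristic polynomial: det(λI - A) = λ³ + λ² - 6λ - 3
By the rational root theorem any rational root is an integer dividing 3; none of those is a root, so p(λ) has no rational roots and hence (being an irreducible cubic) no repeated roots.
Discriminant of the cubic: Δ = 993
Δ > 0 ⇒ three distinct real eigenvalues: λ ≈ -2.773, -0.48, 2.253
Three distinct real eigenvalues, so A has 3 independent eigenvectors.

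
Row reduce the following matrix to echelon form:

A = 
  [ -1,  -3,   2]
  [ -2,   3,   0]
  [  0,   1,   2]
Row operations:
R2 → R2 - (2)·R1
R3 → R3 - (1/9)·R2

Resulting echelon form:
REF = 
  [  -1,   -3,    2]
  [   0,    9,   -4]
  [   0,    0, 22/9]

Rank = 3 (number of non-zero pivot rows).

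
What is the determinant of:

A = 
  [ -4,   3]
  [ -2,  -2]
14

For a 2×2 matrix, det = ad - bc = (-4)(-2) - (3)(-2) = 14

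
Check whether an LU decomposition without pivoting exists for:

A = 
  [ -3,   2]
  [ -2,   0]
Yes.
A[1,1] = -3 ≠ 0, so Gaussian elimination proceeds without a row swap: multiplier ℓ₂₁ = (-2)/(-3) = 2/3, and U[2,2] = 0 - (2/3)(2) = -4/3.
L = 
  [  1,   0]
  [2/3,   1]
U = 
  [  -3,    2]
  [   0, -4/3]
Check row 2 of LU: [(2/3)(-3), (2/3)(2) + (-4/3)] = [-2, 0] = row 2 of A ✓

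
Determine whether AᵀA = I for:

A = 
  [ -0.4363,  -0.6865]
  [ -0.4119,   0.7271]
No

AᵀA = 
  [  0.3600,   0]
  [  0,   1]
≠ I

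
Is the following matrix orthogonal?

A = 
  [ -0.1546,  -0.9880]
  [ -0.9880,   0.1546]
Yes

AᵀA = 
  [  1,   0]
  [  0,   1]
≈ I (equal to I up to the 4-dp rounding of the entries)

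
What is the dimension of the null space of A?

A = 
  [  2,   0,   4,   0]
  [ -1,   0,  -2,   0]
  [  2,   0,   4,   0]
nullity(A) = 3

Row reduce:
R2 → R2 + (1/2)·R1
R3 → R3 - (1)·R1
REF = 
  [  2,   0,   4,   0]
  [  0,   0,   0,   0]
  [  0,   0,   0,   0]
Pivot columns: 1 → 1 pivot.
rank(A) = 1, so nullity(A) = 4 - 1 = 3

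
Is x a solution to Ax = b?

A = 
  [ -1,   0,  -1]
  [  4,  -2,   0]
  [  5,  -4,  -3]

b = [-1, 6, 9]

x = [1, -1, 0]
Yes

Ax = [-1, 6, 9] = b ✓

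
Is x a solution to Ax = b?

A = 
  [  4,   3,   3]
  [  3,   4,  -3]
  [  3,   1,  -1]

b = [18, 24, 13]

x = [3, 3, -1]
Yes

Ax = [18, 24, 13] = b ✓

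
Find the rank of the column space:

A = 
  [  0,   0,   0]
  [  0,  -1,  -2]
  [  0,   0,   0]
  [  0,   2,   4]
Row reduce:
Swap R1 ↔ R2
R4 → R4 + (2)·R1
REF = 
  [  0,  -1,  -2]
  [  0,   0,   0]
  [  0,   0,   0]
  [  0,   0,   0]
Pivot columns: 2 → 1 pivot.
dim(Col(A)) = number of pivot columns = 1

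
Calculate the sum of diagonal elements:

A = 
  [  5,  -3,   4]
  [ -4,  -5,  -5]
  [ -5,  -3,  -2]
-2

tr(A) = 5 + -5 + -2 = -2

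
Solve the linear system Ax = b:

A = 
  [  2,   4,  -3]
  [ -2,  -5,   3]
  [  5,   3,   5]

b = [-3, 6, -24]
Row reduce the augmented matrix [A|b]:
R2 → R2 + (1)·R1
R3 → R3 - (5/2)·R1
R3 → R3 - (7)·R2
REF = 
  [    2,     4,    -3,    -3]
  [    0,    -1,     0,     3]
  [    0,     0,  25/2, -75/2]

Back-substitution:
x₃ = (-75/2) / (25/2) = -3
x₂ = (3 - (0)(-3)) / (-1) = -3
x₁ = (-3 - (4)(-3) - (-3)(-3)) / 2 = 0

x = [0, -3, -3]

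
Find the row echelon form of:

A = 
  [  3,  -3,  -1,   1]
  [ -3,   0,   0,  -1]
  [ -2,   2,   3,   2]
Row operations:
R2 → R2 + (1)·R1
R3 → R3 + (2/3)·R1

Resulting echelon form:
REF = 
  [  3,  -3,  -1,   1]
  [  0,  -3,  -1,   0]
  [  0,   0, 7/3, 8/3]

Rank = 3 (number of non-zero pivot rows).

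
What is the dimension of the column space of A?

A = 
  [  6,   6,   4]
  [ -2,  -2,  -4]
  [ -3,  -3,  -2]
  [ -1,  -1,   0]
Row reduce:
R2 → R2 + (1/3)·R1
R3 → R3 + (1/2)·R1
R4 → R4 + (1/6)·R1
R4 → R4 + (1/4)·R2
REF = 
  [   6,    6,    4]
  [   0,    0, -8/3]
  [   0,    0,    0]
  [   0,    0,    0]
Pivot columns: 1, 3 → 2 pivots.
dim(Col(A)) = number of pivot columns = 2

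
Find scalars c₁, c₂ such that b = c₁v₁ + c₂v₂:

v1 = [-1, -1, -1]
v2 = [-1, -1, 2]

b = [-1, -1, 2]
c1 = 0, c2 = 1

b = 0·v1 + 1·v2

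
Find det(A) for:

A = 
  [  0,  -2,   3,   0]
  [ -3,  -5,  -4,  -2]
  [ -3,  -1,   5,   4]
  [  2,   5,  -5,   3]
Cofactor expansion along row 1: det(A) = a₁₁M₁₁ - a₁₂M₁₂ + a₁₃M₁₃ - a₁₄M₁₄

M₁₁ = det[[-5, -4, -2]; [-1, 5, 4]; [5, -5, 3]]
  = (-5)·((5)(3) - (4)(-5)) - (-4)·((-1)(3) - (4)(5)) + (-2)·((-1)(-5) - (5)(5))
  = (-5)(35) - (-4)(-23) + (-2)(-20)
  = -227
M₁₂ = det[[-3, -4, -2]; [-3, 5, 4]; [2, -5, 3]]
  = (-3)·((5)(3) - (4)(-5)) - (-4)·((-3)(3) - (4)(2)) + (-2)·((-3)(-5) - (5)(2))
  = (-3)(35) - (-4)(-17) + (-2)(5)
  = -183
M₁₃ = det[[-3, -5, -2]; [-3, -1, 4]; [2, 5, 3]]
  = (-3)·((-1)(3) - (4)(5)) - (-5)·((-3)(3) - (4)(2)) + (-2)·((-3)(5) - (-1)(2))
  = (-3)(-23) - (-5)(-17) + (-2)(-13)
  = 10
M₁₄ = det[[-3, -5, -4]; [-3, -1, 5]; [2, 5, -5]]
  = (-3)·((-1)(-5) - (5)(5)) - (-5)·((-3)(-5) - (5)(2)) + (-4)·((-3)(5) - (-1)(2))
  = (-3)(-20) - (-5)(5) + (-4)(-13)
  = 137

det(A) = (0)(-227) - (-2)(-183) + (3)(10) - (0)(137) = -336

det(A) = -336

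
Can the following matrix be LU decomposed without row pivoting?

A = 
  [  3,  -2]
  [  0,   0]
Yes.
A[1,1] = 3 ≠ 0, so Gaussian elimination proceeds without a row swap: multiplier ℓ₂₁ = (0)/(3) = 0, and U[2,2] = 0 - (0)(-2) = 0.
L = 
  [  1,   0]
  [  0,   1]
U = 
  [  3,  -2]
  [  0,   0]
Check row 2 of LU: [(0)(3), (0)(-2) + 0] = [0, 0] = row 2 of A ✓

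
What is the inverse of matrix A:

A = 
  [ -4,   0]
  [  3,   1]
det(A) = (-4)(1) - (0)(3) = -4
For a 2×2 matrix, A⁻¹ = (1/det(A)) · [[d, -b], [-c, a]]
    = (-1/4) · [[1, 0], [-3, -4]]

A⁻¹ = 
  [-1/4,    0]
  [ 3/4,    1]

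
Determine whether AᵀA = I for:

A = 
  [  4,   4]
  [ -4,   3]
No

AᵀA = 
  [ 32,   4]
  [  4,  25]
≠ I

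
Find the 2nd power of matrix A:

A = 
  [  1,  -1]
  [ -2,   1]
A² = A·A:
A²[1,1] = (1)(1) + (-1)(-2) = 3
A²[1,2] = (1)(-1) + (-1)(1) = -2
A²[2,1] = (-2)(1) + (1)(-2) = -4
A²[2,2] = (-2)(-1) + (1)(1) = 3
A² = 
  [  3,  -2]
  [ -4,   3]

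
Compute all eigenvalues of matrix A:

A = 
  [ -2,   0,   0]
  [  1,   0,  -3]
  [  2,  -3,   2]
Characteristic polynomial: det(λI - A) = λ³ - 13λ - 18
Testing integer divisors of the constant term: p(-2) = 0, so (λ + 2) is a factor:
p(λ) = (λ + 2)(λ² - 2λ - 9)
λ² - 2λ - 9 = 0  ⇒  λ = (2 ± √((-2)² - 4·(-9)))/2 = (2 ± √(40))/2
  = 1 + √10,  1 - √10

λ = -2, 1 + √10, 1 - √10  (≈ -2, 4.162, -2.162)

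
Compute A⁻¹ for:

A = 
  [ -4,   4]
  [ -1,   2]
det(A) = (-4)(2) - (4)(-1) = -4
For a 2×2 matrix, A⁻¹ = (1/det(A)) · [[d, -b], [-c, a]]
    = (-1/4) · [[2, -4], [1, -4]]

A⁻¹ = 
  [-1/2,    1]
  [-1/4,    1]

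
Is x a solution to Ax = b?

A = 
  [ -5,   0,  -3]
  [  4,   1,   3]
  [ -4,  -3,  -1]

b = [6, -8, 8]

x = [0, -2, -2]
Yes

Ax = [6, -8, 8] = b ✓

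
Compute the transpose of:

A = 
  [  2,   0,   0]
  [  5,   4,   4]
Aᵀ = 
  [  2,   5]
  [  0,   4]
  [  0,   4]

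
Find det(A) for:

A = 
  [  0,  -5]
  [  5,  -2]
For a 2×2 matrix, det = ad - bc = (0)(-2) - (-5)(5) = 25

det(A) = 25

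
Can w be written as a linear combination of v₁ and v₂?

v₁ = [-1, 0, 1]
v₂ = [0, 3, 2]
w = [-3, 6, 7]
Yes

Form the augmented matrix and row-reduce:
[v₁|v₂|w] = 
  [ -1,   0,  -3]
  [  0,   3,   6]
  [  1,   2,   7]
R3 → R3 + (1)·R1
R3 → R3 - (2/3)·R2
REF = 
  [ -1,   0,  -3]
  [  0,   3,   6]
  [  0,   0,   0]

No row of the form [0 0 | nonzero], so the system is consistent. Back-substitution gives c₁ = 3, c₂ = 2: w = (3)·v₁ + (2)·v₂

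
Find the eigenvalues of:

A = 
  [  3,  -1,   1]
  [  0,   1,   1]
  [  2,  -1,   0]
Characteristic polynomial: det(λI - A) = λ³ - 4λ² + 2λ + 1
Testing integer divisors of the constant term: p(1) = 0, so (λ - 1) is a factor:
p(λ) = (λ - 1)(λ² - 3λ - 1)
λ² - 3λ - 1 = 0  ⇒  λ = (3 ± √((-3)² - 4·(-1)))/2 = (3 ± √(13))/2
  = (3 + √13)/2,  (3 - √13)/2

λ = 1, (3 + √13)/2, (3 - √13)/2  (≈ 1, 3.303, -0.3028)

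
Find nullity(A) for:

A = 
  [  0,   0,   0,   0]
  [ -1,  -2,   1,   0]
nullity(A) = 3

Row reduce:
Swap R1 ↔ R2
REF = 
  [ -1,  -2,   1,   0]
  [  0,   0,   0,   0]
Pivot columns: 1 → 1 pivot.
rank(A) = 1, so nullity(A) = 4 - 1 = 3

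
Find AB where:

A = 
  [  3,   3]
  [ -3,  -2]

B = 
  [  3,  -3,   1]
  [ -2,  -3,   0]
A is 2×2 and B is 2×3, so AB is 2×3. Each entry is (row of A)·(column of B):
AB[1,1] = (3)(3) + (3)(-2) = 3
AB[1,2] = (3)(-3) + (3)(-3) = -18
AB[1,3] = (3)(1) + (3)(0) = 3
AB[2,1] = (-3)(3) + (-2)(-2) = -5
AB[2,2] = (-3)(-3) + (-2)(-3) = 15
AB[2,3] = (-3)(1) + (-2)(0) = -3

AB = 
  [  3, -18,   3]
  [ -5,  15,  -3]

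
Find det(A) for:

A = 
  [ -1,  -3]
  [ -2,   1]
For a 2×2 matrix, det = ad - bc = (-1)(1) - (-3)(-2) = -7

det(A) = -7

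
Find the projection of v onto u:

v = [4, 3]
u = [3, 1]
proj_u(v) = [9/2, 3/2]

v·u = (4)(3) + (3)(1) = 15
u·u = (3)² + (1)² = 10
proj_u(v) = (v·u / u·u) × u = (15/10) × u = (3/2) × u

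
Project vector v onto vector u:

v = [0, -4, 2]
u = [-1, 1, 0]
v·u = (0)(-1) + (-4)(1) + (2)(0) = -4
u·u = (-1)² + (1)² + (0)² = 2
proj_u(v) = (v·u / u·u) × u = (-4/2) × u = (-2) × u

proj_u(v) = [2, -2, 0]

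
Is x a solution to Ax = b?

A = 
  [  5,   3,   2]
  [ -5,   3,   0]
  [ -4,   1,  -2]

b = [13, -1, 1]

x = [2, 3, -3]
Yes

Ax = [13, -1, 1] = b ✓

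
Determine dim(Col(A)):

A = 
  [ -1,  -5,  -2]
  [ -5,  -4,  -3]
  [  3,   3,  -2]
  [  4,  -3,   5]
dim(Col(A)) = 3

Row reduce:
R2 → R2 - (5)·R1
R3 → R3 + (3)·R1
R4 → R4 + (4)·R1
R3 → R3 + (4/7)·R2
R4 → R4 + (23/21)·R2
R4 → R4 + (7/6)·R3
REF = 
  [ -1,  -5,  -2]
  [  0,  21,   7]
  [  0,   0,  -4]
  [  0,   0,   0]
Pivot columns: 1, 2, 3 → 3 pivots.
dim(Col(A)) = number of pivot columns = 3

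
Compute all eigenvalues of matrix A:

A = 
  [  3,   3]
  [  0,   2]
tr(A) = 5, det(A) = 6
Characteristic polynomial: λ² - tr(A)λ + det(A) = λ² - 5λ + 6
λ² - 5λ + 6 = (λ - 2)(λ - 3)

λ = 3, 2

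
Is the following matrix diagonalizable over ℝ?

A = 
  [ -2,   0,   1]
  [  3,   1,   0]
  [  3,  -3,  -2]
No

Characteristic polynomial: det(λI - A) = λ³ + 3λ² - 3λ + 8
By the rational root theorem any rational root is an integer dividing 8; none of those is a root, so p(λ) has no rational roots and hence (being an irreducible cubic) no repeated roots.
Discriminant of the cubic: Δ = -3699
Δ < 0 ⇒ one real eigenvalue and a complex-conjugate pair: λ ≈ -4.177, 0.5884 + 1.253i, 0.5884 - 1.253i
Has complex eigenvalues (not diagonalizable over ℝ).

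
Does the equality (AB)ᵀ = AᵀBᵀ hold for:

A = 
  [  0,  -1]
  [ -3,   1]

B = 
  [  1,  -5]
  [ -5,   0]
No

(AB)ᵀ = 
  [  5,  -8]
  [  0,  15]

AᵀBᵀ = 
  [ 15,   0]
  [ -6,   5]

The two matrices differ, so (AB)ᵀ ≠ AᵀBᵀ in general. The correct identity is (AB)ᵀ = BᵀAᵀ.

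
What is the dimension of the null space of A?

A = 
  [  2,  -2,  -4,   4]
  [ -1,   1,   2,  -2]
nullity(A) = 3

Row reduce:
R2 → R2 + (1/2)·R1
REF = 
  [  2,  -2,  -4,   4]
  [  0,   0,   0,   0]
Pivot columns: 1 → 1 pivot.
rank(A) = 1, so nullity(A) = 4 - 1 = 3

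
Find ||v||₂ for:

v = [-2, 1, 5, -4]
6.782

||v||₂ = √((-2)² + (1)² + (5)² + (-4)²) = √46 = 6.782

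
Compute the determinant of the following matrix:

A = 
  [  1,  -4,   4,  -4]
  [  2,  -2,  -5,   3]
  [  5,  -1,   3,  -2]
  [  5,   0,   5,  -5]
Cofactor expansion along row 1: det(A) = a₁₁M₁₁ - a₁₂M₁₂ + a₁₃M₁₃ - a₁₄M₁₄

M₁₁ = det[[-2, -5, 3]; [-1, 3, -2]; [0, 5, -5]]
  = (-2)·((3)(-5) - (-2)(5)) - (-5)·((-1)(-5) - (-2)(0)) + (3)·((-1)(5) - (3)(0))
  = (-2)(-5) - (-5)(5) + (3)(-5)
  = 20
M₁₂ = det[[2, -5, 3]; [5, 3, -2]; [5, 5, -5]]
  = (2)·((3)(-5) - (-2)(5)) - (-5)·((5)(-5) - (-2)(5)) + (3)·((5)(5) - (3)(5))
  = (2)(-5) - (-5)(-15) + (3)(10)
  = -55
M₁₃ = det[[2, -2, 3]; [5, -1, -2]; [5, 0, -5]]
  = (2)·((-1)(-5) - (-2)(0)) - (-2)·((5)(-5) - (-2)(5)) + (3)·((5)(0) - (-1)(5))
  = (2)(5) - (-2)(-15) + (3)(5)
  = -5
M₁₄ = det[[2, -2, -5]; [5, -1, 3]; [5, 0, 5]]
  = (2)·((-1)(5) - (3)(0)) - (-2)·((5)(5) - (3)(5)) + (-5)·((5)(0) - (-1)(5))
  = (2)(-5) - (-2)(10) + (-5)(5)
  = -15

det(A) = (1)(20) - (-4)(-55) + (4)(-5) - (-4)(-15) = -280

det(A) = -280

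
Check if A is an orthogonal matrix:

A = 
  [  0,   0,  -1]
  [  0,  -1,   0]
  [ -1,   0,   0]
Yes

AᵀA = 
  [  1,   0,   0]
  [  0,   1,   0]
  [  0,   0,   1]
= I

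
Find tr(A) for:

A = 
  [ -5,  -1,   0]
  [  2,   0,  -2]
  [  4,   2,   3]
-2

tr(A) = -5 + 0 + 3 = -2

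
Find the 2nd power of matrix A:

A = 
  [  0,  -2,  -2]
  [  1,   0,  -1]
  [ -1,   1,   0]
A² = A·A:
A²[1,1] = (0)(0) + (-2)(1) + (-2)(-1) = 0
A²[1,2] = (0)(-2) + (-2)(0) + (-2)(1) = -2
A²[1,3] = (0)(-2) + (-2)(-1) + (-2)(0) = 2
A²[2,1] = (1)(0) + (0)(1) + (-1)(-1) = 1
A²[2,2] = (1)(-2) + (0)(0) + (-1)(1) = -3
A²[2,3] = (1)(-2) + (0)(-1) + (-1)(0) = -2
A²[3,1] = (-1)(0) + (1)(1) + (0)(-1) = 1
A²[3,2] = (-1)(-2) + (1)(0) + (0)(1) = 2
A²[3,3] = (-1)(-2) + (1)(-1) + (0)(0) = 1
A² = 
  [  0,  -2,   2]
  [  1,  -3,  -2]
  [  1,   2,   1]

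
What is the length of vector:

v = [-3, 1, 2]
3.742

||v||₂ = √((-3)² + (1)² + (2)²) = √14 = 3.742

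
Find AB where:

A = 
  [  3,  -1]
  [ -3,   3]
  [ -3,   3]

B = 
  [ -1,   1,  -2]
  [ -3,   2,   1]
AB = 
  [  0,   1,  -7]
  [ -6,   3,   9]
  [ -6,   3,   9]

A is 3×2 and B is 2×3, so AB is 3×3. Each entry is (row of A)·(column of B):
AB[1,1] = (3)(-1) + (-1)(-3) = 0
AB[1,2] = (3)(1) + (-1)(2) = 1
AB[1,3] = (3)(-2) + (-1)(1) = -7
AB[2,1] = (-3)(-1) + (3)(-3) = -6
AB[2,2] = (-3)(1) + (3)(2) = 3
AB[2,3] = (-3)(-2) + (3)(1) = 9
AB[3,1] = (-3)(-1) + (3)(-3) = -6
AB[3,2] = (-3)(1) + (3)(2) = 3
AB[3,3] = (-3)(-2) + (3)(1) = 9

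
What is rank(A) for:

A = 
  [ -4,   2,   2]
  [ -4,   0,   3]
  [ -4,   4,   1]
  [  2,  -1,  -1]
rank(A) = 2

Row reduce:
R2 → R2 - (1)·R1
R3 → R3 - (1)·R1
R4 → R4 + (1/2)·R1
R3 → R3 + (1)·R2
REF = 
  [ -4,   2,   2]
  [  0,  -2,   1]
  [  0,   0,   0]
  [  0,   0,   0]
Pivot columns: 1, 2 → 2 pivots.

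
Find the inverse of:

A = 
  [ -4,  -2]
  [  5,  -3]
det(A) = (-4)(-3) - (-2)(5) = 22
For a 2×2 matrix, A⁻¹ = (1/det(A)) · [[d, -b], [-c, a]]
    = (1/22) · [[-3, 2], [-5, -4]]

A⁻¹ = 
  [-3/22,  1/11]
  [-5/22, -2/11]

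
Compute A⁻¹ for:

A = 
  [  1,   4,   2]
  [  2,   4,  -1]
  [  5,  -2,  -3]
det(A) = (1)·((4)(-3) - (-1)(-2)) - (4)·((2)(-3) - (-1)(5)) + (2)·((2)(-2) - (4)(5))
  = (1)(-14) - (4)(-1) + (2)(-24)
  = -58
det(A) = -58 ≠ 0, so A is invertible.

Cofactors Cᵢⱼ = (-1)ⁱ⁺ʲ·Mᵢⱼ:
C = 
  [-14,   1, -24]
  [  8, -13,  22]
  [-12,   5,  -4]

adj(A) = Cᵀ:
adj(A) = 
  [-14,   8, -12]
  [  1, -13,   5]
  [-24,  22,  -4]

A⁻¹ = (-1/58) · adj(A):
A⁻¹ = 
  [  7/29,  -4/29,   6/29]
  [ -1/58,  13/58,  -5/58]
  [ 12/29, -11/29,   2/29]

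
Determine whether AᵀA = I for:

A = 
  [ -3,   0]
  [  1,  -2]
No

AᵀA = 
  [ 10,  -2]
  [ -2,   4]
≠ I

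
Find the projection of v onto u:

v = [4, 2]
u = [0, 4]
proj_u(v) = [0, 2]

v·u = (4)(0) + (2)(4) = 8
u·u = (0)² + (4)² = 16
proj_u(v) = (v·u / u·u) × u = (8/16) × u = (1/2) × u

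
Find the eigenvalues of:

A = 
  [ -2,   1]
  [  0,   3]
tr(A) = 1, det(A) = -6
Characteristic polynomial: λ² - tr(A)λ + det(A) = λ² - λ - 6
λ² - λ - 6 = (λ + 2)(λ - 3)

λ = 3, -2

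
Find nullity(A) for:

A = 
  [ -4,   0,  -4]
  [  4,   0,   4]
nullity(A) = 2

Row reduce:
R2 → R2 + (1)·R1
REF = 
  [ -4,   0,  -4]
  [  0,   0,   0]
Pivot columns: 1 → 1 pivot.
rank(A) = 1, so nullity(A) = 3 - 1 = 2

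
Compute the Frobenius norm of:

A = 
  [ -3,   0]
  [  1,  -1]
||A||_F = 3.317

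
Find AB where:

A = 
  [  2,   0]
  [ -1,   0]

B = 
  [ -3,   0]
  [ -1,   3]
AB = 
  [ -6,   0]
  [  3,   0]

A is 2×2 and B is 2×2, so AB is 2×2. Each entry is (row of A)·(column of B):
AB[1,1] = (2)(-3) + (0)(-1) = -6
AB[1,2] = (2)(0) + (0)(3) = 0
AB[2,1] = (-1)(-3) + (0)(-1) = 3
AB[2,2] = (-1)(0) + (0)(3) = 0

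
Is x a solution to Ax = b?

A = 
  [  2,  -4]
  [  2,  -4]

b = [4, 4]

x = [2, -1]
No

Ax = [8, 8] ≠ b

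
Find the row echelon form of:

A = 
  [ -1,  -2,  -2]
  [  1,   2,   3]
Row operations:
R2 → R2 + (1)·R1

Resulting echelon form:
REF = 
  [ -1,  -2,  -2]
  [  0,   0,   1]

Rank = 2 (number of non-zero pivot rows).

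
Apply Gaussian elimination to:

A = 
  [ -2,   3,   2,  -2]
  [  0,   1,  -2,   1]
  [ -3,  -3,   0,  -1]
Row operations:
R3 → R3 - (3/2)·R1
R3 → R3 + (15/2)·R2

Resulting echelon form:
REF = 
  [  -2,    3,    2,   -2]
  [   0,    1,   -2,    1]
  [   0,    0,  -18, 19/2]

Rank = 3 (number of non-zero pivot rows).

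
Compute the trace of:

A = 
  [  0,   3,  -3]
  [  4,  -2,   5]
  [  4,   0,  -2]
-4

tr(A) = 0 + -2 + -2 = -4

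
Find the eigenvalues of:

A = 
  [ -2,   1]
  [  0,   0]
tr(A) = -2, det(A) = 0
Characteristic polynomial: λ² - tr(A)λ + det(A) = λ² + 2λ
λ² + 2λ = λ(λ + 2)

λ = 0, -2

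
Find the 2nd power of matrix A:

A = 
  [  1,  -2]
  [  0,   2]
A² = A·A:
A²[1,1] = (1)(1) + (-2)(0) = 1
A²[1,2] = (1)(-2) + (-2)(2) = -6
A²[2,1] = (0)(1) + (2)(0) = 0
A²[2,2] = (0)(-2) + (2)(2) = 4
A² = 
  [  1,  -6]
  [  0,   4]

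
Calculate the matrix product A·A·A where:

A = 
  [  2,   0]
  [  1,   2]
A² = A·A:
A²[1,1] = (2)(2) + (0)(1) = 4
A²[1,2] = (2)(0) + (0)(2) = 0
A²[2,1] = (1)(2) + (2)(1) = 4
A²[2,2] = (1)(0) + (2)(2) = 4
A² = 
  [  4,   0]
  [  4,   4]

A^3 = A^2·A:
A^3[1,1] = (4)(2) + (0)(1) = 8
A^3[1,2] = (4)(0) + (0)(2) = 0
A^3[2,1] = (4)(2) + (4)(1) = 12
A^3[2,2] = (4)(0) + (4)(2) = 8
A^3 = 
  [  8,   0]
  [ 12,   8]

Therefore
A^3 = 
  [  8,   0]
  [ 12,   8]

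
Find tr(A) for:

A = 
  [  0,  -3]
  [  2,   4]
4

tr(A) = 0 + 4 = 4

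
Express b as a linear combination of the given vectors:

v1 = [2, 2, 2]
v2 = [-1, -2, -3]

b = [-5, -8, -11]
c1 = -1, c2 = 3

b = -1·v1 + 3·v2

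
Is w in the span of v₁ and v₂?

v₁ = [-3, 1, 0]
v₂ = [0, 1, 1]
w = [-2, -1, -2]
No

Form the augmented matrix and row-reduce:
[v₁|v₂|w] = 
  [ -3,   0,  -2]
  [  1,   1,  -1]
  [  0,   1,  -2]
R2 → R2 + (1/3)·R1
R3 → R3 - (1)·R2
REF = 
  [  -3,    0,   -2]
  [   0,    1, -5/3]
  [   0,    0, -1/3]

Row 3 reads [0 0 | -1/3], i.e. 0 = -1/3, so the system is inconsistent and w ∉ span{v₁, v₂}.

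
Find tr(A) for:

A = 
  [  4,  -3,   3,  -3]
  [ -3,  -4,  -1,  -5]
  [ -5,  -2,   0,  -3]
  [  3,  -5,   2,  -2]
-2

tr(A) = 4 + -4 + 0 + -2 = -2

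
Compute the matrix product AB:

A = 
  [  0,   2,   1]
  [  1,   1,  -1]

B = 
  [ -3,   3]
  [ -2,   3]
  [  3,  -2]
A is 2×3 and B is 3×2, so AB is 2×2. Each entry is (row of A)·(column of B):
AB[1,1] = (0)(-3) + (2)(-2) + (1)(3) = -1
AB[1,2] = (0)(3) + (2)(3) + (1)(-2) = 4
AB[2,1] = (1)(-3) + (1)(-2) + (-1)(3) = -8
AB[2,2] = (1)(3) + (1)(3) + (-1)(-2) = 8

AB = 
  [ -1,   4]
  [ -8,   8]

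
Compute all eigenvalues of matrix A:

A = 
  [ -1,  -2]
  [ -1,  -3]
λ = -2 + √3, -2 - √3  (≈ -0.2679, -3.732)

tr(A) = -4, det(A) = 1
Characteristic polynomial: λ² - tr(A)λ + det(A) = λ² + 4λ + 1
λ² + 4λ + 1 = 0  ⇒  λ = (-4 ± √((4)² - 4·(1)))/2 = (-4 ± √(12))/2
  = -2 + √3,  -2 - √3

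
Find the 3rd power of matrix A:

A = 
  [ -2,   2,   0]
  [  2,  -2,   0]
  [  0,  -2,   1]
A^3 = 
  [-32,  32,   0]
  [ 32, -32,   0]
  [ 12, -14,   1]

A² = A·A:
A²[1,1] = (-2)(-2) + (2)(2) + (0)(0) = 8
A²[1,2] = (-2)(2) + (2)(-2) + (0)(-2) = -8
A²[1,3] = (-2)(0) + (2)(0) + (0)(1) = 0
A²[2,1] = (2)(-2) + (-2)(2) + (0)(0) = -8
A²[2,2] = (2)(2) + (-2)(-2) + (0)(-2) = 8
A²[2,3] = (2)(0) + (-2)(0) + (0)(1) = 0
A²[3,1] = (0)(-2) + (-2)(2) + (1)(0) = -4
A²[3,2] = (0)(2) + (-2)(-2) + (1)(-2) = 2
A²[3,3] = (0)(0) + (-2)(0) + (1)(1) = 1
A² = 
  [  8,  -8,   0]
  [ -8,   8,   0]
  [ -4,   2,   1]

A^3 = A^2·A:
A^3[1,1] = (8)(-2) + (-8)(2) + (0)(0) = -32
A^3[1,2] = (8)(2) + (-8)(-2) + (0)(-2) = 32
A^3[1,3] = (8)(0) + (-8)(0) + (0)(1) = 0
A^3[2,1] = (-8)(-2) + (8)(2) + (0)(0) = 32
A^3[2,2] = (-8)(2) + (8)(-2) + (0)(-2) = -32
A^3[2,3] = (-8)(0) + (8)(0) + (0)(1) = 0
A^3[3,1] = (-4)(-2) + (2)(2) + (1)(0) = 12
A^3[3,2] = (-4)(2) + (2)(-2) + (1)(-2) = -14
A^3[3,3] = (-4)(0) + (2)(0) + (1)(1) = 1
A^3 = 
  [-32,  32,   0]
  [ 32, -32,   0]
  [ 12, -14,   1]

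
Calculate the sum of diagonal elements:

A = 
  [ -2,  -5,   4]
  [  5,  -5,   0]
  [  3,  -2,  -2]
-9

tr(A) = -2 + -5 + -2 = -9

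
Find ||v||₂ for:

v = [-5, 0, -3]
5.831

||v||₂ = √((-5)² + (0)² + (-3)²) = √34 = 5.831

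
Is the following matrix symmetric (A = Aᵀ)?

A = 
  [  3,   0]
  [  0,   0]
Yes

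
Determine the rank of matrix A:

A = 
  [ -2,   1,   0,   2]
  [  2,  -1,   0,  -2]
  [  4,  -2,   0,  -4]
rank(A) = 1

Row reduce:
R2 → R2 + (1)·R1
R3 → R3 + (2)·R1
REF = 
  [ -2,   1,   0,   2]
  [  0,   0,   0,   0]
  [  0,   0,   0,   0]
Pivot columns: 1 → 1 pivot.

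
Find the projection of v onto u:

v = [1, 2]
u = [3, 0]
v·u = (1)(3) + (2)(0) = 3
u·u = (3)² + (0)² = 9
proj_u(v) = (v·u / u·u) × u = (3/9) × u = (1/3) × u

proj_u(v) = [1, 0]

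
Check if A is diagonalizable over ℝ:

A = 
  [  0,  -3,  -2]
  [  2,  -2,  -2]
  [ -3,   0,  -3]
No

Characteristic polynomial: det(λI - A) = λ³ + 5λ² + 6λ + 24
By the rational root theorem any rational root is an integer dividing 24; none of those is a root, so p(λ) has no rational roots and hence (being an irreducible cubic) no repeated roots.
Discriminant of the cubic: Δ = -14556
Δ < 0 ⇒ one real eigenvalue and a complex-conjugate pair: λ ≈ -4.793, -0.1035 + 2.235i, -0.1035 - 2.235i
Has complex eigenvalues (not diagonalizable over ℝ).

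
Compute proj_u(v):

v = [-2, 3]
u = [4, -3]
v·u = (-2)(4) + (3)(-3) = -17
u·u = (4)² + (-3)² = 25
proj_u(v) = (v·u / u·u) × u = (-17/25) × u

proj_u(v) = [-68/25, 51/25]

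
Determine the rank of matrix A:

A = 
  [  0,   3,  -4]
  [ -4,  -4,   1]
rank(A) = 2

Row reduce:
Swap R1 ↔ R2
REF = 
  [ -4,  -4,   1]
  [  0,   3,  -4]
Pivot columns: 1, 2 → 2 pivots.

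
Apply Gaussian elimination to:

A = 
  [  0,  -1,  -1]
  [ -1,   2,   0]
Row operations:
Swap R1 ↔ R2

Resulting echelon form:
REF = 
  [ -1,   2,   0]
  [  0,  -1,  -1]

Rank = 2 (number of non-zero pivot rows).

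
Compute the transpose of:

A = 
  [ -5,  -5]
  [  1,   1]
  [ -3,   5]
Aᵀ = 
  [ -5,   1,  -3]
  [ -5,   1,   5]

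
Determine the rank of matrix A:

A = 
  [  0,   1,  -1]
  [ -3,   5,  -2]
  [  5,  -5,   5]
Row reduce:
Swap R1 ↔ R2
R3 → R3 + (5/3)·R1
R3 → R3 - (10/3)·R2
REF = 
  [ -3,   5,  -2]
  [  0,   1,  -1]
  [  0,   0,   5]
Pivot columns: 1, 2, 3 → 3 pivots.

rank(A) = 3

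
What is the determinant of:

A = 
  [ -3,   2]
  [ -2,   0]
For a 2×2 matrix, det = ad - bc = (-3)(0) - (2)(-2) = 4

det(A) = 4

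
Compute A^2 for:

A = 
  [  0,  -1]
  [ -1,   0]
A² = A·A:
A²[1,1] = (0)(0) + (-1)(-1) = 1
A²[1,2] = (0)(-1) + (-1)(0) = 0
A²[2,1] = (-1)(0) + (0)(-1) = 0
A²[2,2] = (-1)(-1) + (0)(0) = 1
A² = 
  [  1,   0]
  [  0,   1]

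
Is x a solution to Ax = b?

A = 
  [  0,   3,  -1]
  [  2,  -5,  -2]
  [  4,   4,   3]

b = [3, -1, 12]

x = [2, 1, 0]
Yes

Ax = [3, -1, 12] = b ✓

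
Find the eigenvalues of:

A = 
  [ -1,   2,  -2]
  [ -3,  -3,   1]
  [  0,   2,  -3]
λ = -1, -3 + 2i, -3 - 2i  (≈ -1, -3 + 2i, -3 - 2i)

Characteristic polynomial: det(λI - A) = λ³ + 7λ² + 19λ + 13
Testing integer divisors of the constant term: p(-1) = 0, so (λ + 1) is a factor:
p(λ) = (λ + 1)(λ² + 6λ + 13)
λ² + 6λ + 13 = 0  ⇒  λ = (-6 ± √((6)² - 4·(13)))/2 = (-6 ± √(-16))/2
  = -3 + 2i,  -3 - 2i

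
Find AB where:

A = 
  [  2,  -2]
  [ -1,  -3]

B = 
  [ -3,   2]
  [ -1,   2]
A is 2×2 and B is 2×2, so AB is 2×2. Each entry is (row of A)·(column of B):
AB[1,1] = (2)(-3) + (-2)(-1) = -4
AB[1,2] = (2)(2) + (-2)(2) = 0
AB[2,1] = (-1)(-3) + (-3)(-1) = 6
AB[2,2] = (-1)(2) + (-3)(2) = -8

AB = 
  [ -4,   0]
  [  6,  -8]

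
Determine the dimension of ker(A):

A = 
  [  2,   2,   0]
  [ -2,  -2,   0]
nullity(A) = 2

Row reduce:
R2 → R2 + (1)·R1
REF = 
  [  2,   2,   0]
  [  0,   0,   0]
Pivot columns: 1 → 1 pivot.
rank(A) = 1, so nullity(A) = 3 - 1 = 2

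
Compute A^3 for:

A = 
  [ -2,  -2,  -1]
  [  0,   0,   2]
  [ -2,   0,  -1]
A² = A·A:
A²[1,1] = (-2)(-2) + (-2)(0) + (-1)(-2) = 6
A²[1,2] = (-2)(-2) + (-2)(0) + (-1)(0) = 4
A²[1,3] = (-2)(-1) + (-2)(2) + (-1)(-1) = -1
A²[2,1] = (0)(-2) + (0)(0) + (2)(-2) = -4
A²[2,2] = (0)(-2) + (0)(0) + (2)(0) = 0
A²[2,3] = (0)(-1) + (0)(2) + (2)(-1) = -2
A²[3,1] = (-2)(-2) + (0)(0) + (-1)(-2) = 6
A²[3,2] = (-2)(-2) + (0)(0) + (-1)(0) = 4
A²[3,3] = (-2)(-1) + (0)(2) + (-1)(-1) = 3
A² = 
  [  6,   4,  -1]
  [ -4,   0,  -2]
  [  6,   4,   3]

A^3 = A^2·A:
A^3[1,1] = (6)(-2) + (4)(0) + (-1)(-2) = -10
A^3[1,2] = (6)(-2) + (4)(0) + (-1)(0) = -12
A^3[1,3] = (6)(-1) + (4)(2) + (-1)(-1) = 3
A^3[2,1] = (-4)(-2) + (0)(0) + (-2)(-2) = 12
A^3[2,2] = (-4)(-2) + (0)(0) + (-2)(0) = 8
A^3[2,3] = (-4)(-1) + (0)(2) + (-2)(-1) = 6
A^3[3,1] = (6)(-2) + (4)(0) + (3)(-2) = -18
A^3[3,2] = (6)(-2) + (4)(0) + (3)(0) = -12
A^3[3,3] = (6)(-1) + (4)(2) + (3)(-1) = -1
A^3 = 
  [-10, -12,   3]
  [ 12,   8,   6]
  [-18, -12,  -1]

Therefore
A^3 = 
  [-10, -12,   3]
  [ 12,   8,   6]
  [-18, -12,  -1]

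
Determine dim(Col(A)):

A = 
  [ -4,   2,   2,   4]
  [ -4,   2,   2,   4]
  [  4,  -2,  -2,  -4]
dim(Col(A)) = 1

Row reduce:
R2 → R2 - (1)·R1
R3 → R3 + (1)·R1
REF = 
  [ -4,   2,   2,   4]
  [  0,   0,   0,   0]
  [  0,   0,   0,   0]
Pivot columns: 1 → 1 pivot.
dim(Col(A)) = number of pivot columns = 1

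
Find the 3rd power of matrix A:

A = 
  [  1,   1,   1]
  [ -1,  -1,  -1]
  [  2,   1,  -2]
A² = A·A:
A²[1,1] = (1)(1) + (1)(-1) + (1)(2) = 2
A²[1,2] = (1)(1) + (1)(-1) + (1)(1) = 1
A²[1,3] = (1)(1) + (1)(-1) + (1)(-2) = -2
A²[2,1] = (-1)(1) + (-1)(-1) + (-1)(2) = -2
A²[2,2] = (-1)(1) + (-1)(-1) + (-1)(1) = -1
A²[2,3] = (-1)(1) + (-1)(-1) + (-1)(-2) = 2
A²[3,1] = (2)(1) + (1)(-1) + (-2)(2) = -3
A²[3,2] = (2)(1) + (1)(-1) + (-2)(1) = -1
A²[3,3] = (2)(1) + (1)(-1) + (-2)(-2) = 5
A² = 
  [  2,   1,  -2]
  [ -2,  -1,   2]
  [ -3,  -1,   5]

A^3 = A^2·A:
A^3[1,1] = (2)(1) + (1)(-1) + (-2)(2) = -3
A^3[1,2] = (2)(1) + (1)(-1) + (-2)(1) = -1
A^3[1,3] = (2)(1) + (1)(-1) + (-2)(-2) = 5
A^3[2,1] = (-2)(1) + (-1)(-1) + (2)(2) = 3
A^3[2,2] = (-2)(1) + (-1)(-1) + (2)(1) = 1
A^3[2,3] = (-2)(1) + (-1)(-1) + (2)(-2) = -5
A^3[3,1] = (-3)(1) + (-1)(-1) + (5)(2) = 8
A^3[3,2] = (-3)(1) + (-1)(-1) + (5)(1) = 3
A^3[3,3] = (-3)(1) + (-1)(-1) + (5)(-2) = -12
A^3 = 
  [ -3,  -1,   5]
  [  3,   1,  -5]
  [  8,   3, -12]

Therefore
A^3 = 
  [ -3,  -1,   5]
  [  3,   1,  -5]
  [  8,   3, -12]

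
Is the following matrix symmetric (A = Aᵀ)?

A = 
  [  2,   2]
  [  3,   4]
No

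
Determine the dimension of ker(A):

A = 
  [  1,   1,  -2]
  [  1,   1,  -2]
nullity(A) = 2

Row reduce:
R2 → R2 - (1)·R1
REF = 
  [  1,   1,  -2]
  [  0,   0,   0]
Pivot columns: 1 → 1 pivot.
rank(A) = 1, so nullity(A) = 3 - 1 = 2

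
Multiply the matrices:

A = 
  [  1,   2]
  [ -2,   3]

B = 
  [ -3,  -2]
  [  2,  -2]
AB = 
  [  1,  -6]
  [ 12,  -2]

A is 2×2 and B is 2×2, so AB is 2×2. Each entry is (row of A)·(column of B):
AB[1,1] = (1)(-3) + (2)(2) = 1
AB[1,2] = (1)(-2) + (2)(-2) = -6
AB[2,1] = (-2)(-3) + (3)(2) = 12
AB[2,2] = (-2)(-2) + (3)(-2) = -2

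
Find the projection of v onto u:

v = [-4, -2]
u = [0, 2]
proj_u(v) = [0, -2]

v·u = (-4)(0) + (-2)(2) = -4
u·u = (0)² + (2)² = 4
proj_u(v) = (v·u / u·u) × u = (-4/4) × u = (-1) × u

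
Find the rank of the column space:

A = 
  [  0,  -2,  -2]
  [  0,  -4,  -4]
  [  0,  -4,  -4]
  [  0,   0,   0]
Row reduce:
R2 → R2 - (2)·R1
R3 → R3 - (2)·R1
REF = 
  [  0,  -2,  -2]
  [  0,   0,   0]
  [  0,   0,   0]
  [  0,   0,   0]
Pivot columns: 2 → 1 pivot.
dim(Col(A)) = number of pivot columns = 1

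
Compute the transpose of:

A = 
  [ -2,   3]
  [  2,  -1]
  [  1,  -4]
Aᵀ = 
  [ -2,   2,   1]
  [  3,  -1,  -4]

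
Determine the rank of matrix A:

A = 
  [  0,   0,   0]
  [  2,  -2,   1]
Row reduce:
Swap R1 ↔ R2
REF = 
  [  2,  -2,   1]
  [  0,   0,   0]
Pivot columns: 1 → 1 pivot.

rank(A) = 1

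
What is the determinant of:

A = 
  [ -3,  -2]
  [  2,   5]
-11

For a 2×2 matrix, det = ad - bc = (-3)(5) - (-2)(2) = -11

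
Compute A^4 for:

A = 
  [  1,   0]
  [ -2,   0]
A² = A·A:
A²[1,1] = (1)(1) + (0)(-2) = 1
A²[1,2] = (1)(0) + (0)(0) = 0
A²[2,1] = (-2)(1) + (0)(-2) = -2
A²[2,2] = (-2)(0) + (0)(0) = 0
A² = 
  [  1,   0]
  [ -2,   0]

A^3 = A^2·A:
A^3[1,1] = (1)(1) + (0)(-2) = 1
A^3[1,2] = (1)(0) + (0)(0) = 0
A^3[2,1] = (-2)(1) + (0)(-2) = -2
A^3[2,2] = (-2)(0) + (0)(0) = 0
A^3 = 
  [  1,   0]
  [ -2,   0]

A^4 = A^3·A:
A^4[1,1] = (1)(1) + (0)(-2) = 1
A^4[1,2] = (1)(0) + (0)(0) = 0
A^4[2,1] = (-2)(1) + (0)(-2) = -2
A^4[2,2] = (-2)(0) + (0)(0) = 0
A^4 = 
  [  1,   0]
  [ -2,   0]

Therefore
A^4 = 
  [  1,   0]
  [ -2,   0]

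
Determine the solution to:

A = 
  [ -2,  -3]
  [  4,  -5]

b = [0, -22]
Row reduce the augmented matrix [A|b]:
R2 → R2 + (2)·R1
REF = 
  [ -2,  -3,   0]
  [  0, -11, -22]

Back-substitution:
x₂ = (-22) / (-11) = 2
x₁ = (0 - (-3)(2)) / (-2) = -3

x = [-3, 2]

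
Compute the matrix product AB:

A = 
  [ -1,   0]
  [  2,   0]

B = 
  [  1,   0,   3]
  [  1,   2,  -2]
AB = 
  [ -1,   0,  -3]
  [  2,   0,   6]

A is 2×2 and B is 2×3, so AB is 2×3. Each entry is (row of A)·(column of B):
AB[1,1] = (-1)(1) + (0)(1) = -1
AB[1,2] = (-1)(0) + (0)(2) = 0
AB[1,3] = (-1)(3) + (0)(-2) = -3
AB[2,1] = (2)(1) + (0)(1) = 2
AB[2,2] = (2)(0) + (0)(2) = 0
AB[2,3] = (2)(3) + (0)(-2) = 6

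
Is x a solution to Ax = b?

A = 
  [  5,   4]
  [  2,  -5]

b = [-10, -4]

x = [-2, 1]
No

Ax = [-6, -9] ≠ b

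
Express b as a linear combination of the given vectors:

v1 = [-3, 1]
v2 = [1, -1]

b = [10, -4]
c1 = -3, c2 = 1

b = -3·v1 + 1·v2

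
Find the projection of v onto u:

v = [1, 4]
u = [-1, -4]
proj_u(v) = [1, 4]

v·u = (1)(-1) + (4)(-4) = -17
u·u = (-1)² + (-4)² = 17
proj_u(v) = (v·u / u·u) × u = (-17/17) × u = (-1) × u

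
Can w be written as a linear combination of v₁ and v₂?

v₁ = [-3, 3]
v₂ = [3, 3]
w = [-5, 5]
Yes

Form the augmented matrix and row-reduce:
[v₁|v₂|w] = 
  [ -3,   3,  -5]
  [  3,   3,   5]
R2 → R2 + (1)·R1
REF = 
  [ -3,   3,  -5]
  [  0,   6,   0]

No row of the form [0 0 | nonzero], so the system is consistent. Back-substitution gives c₁ = 5/3, c₂ = 0: w = (5/3)·v₁ + (0)·v₂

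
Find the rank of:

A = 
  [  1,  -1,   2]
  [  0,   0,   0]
Row reduce:
(no row operations needed)
REF = 
  [  1,  -1,   2]
  [  0,   0,   0]
Pivot columns: 1 → 1 pivot.

rank(A) = 1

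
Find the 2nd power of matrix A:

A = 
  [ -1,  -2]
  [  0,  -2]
A² = A·A:
A²[1,1] = (-1)(-1) + (-2)(0) = 1
A²[1,2] = (-1)(-2) + (-2)(-2) = 6
A²[2,1] = (0)(-1) + (-2)(0) = 0
A²[2,2] = (0)(-2) + (-2)(-2) = 4
A² = 
  [  1,   6]
  [  0,   4]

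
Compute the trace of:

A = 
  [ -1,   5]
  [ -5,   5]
4

tr(A) = -1 + 5 = 4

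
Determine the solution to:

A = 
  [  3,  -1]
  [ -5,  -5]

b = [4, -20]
Row reduce the augmented matrix [A|b]:
R2 → R2 + (5/3)·R1
REF = 
  [    3,    -1,     4]
  [    0, -20/3, -40/3]

Back-substitution:
x₂ = (-40/3) / (-20/3) = 2
x₁ = (4 - (-1)(2)) / 3 = 2

x = [2, 2]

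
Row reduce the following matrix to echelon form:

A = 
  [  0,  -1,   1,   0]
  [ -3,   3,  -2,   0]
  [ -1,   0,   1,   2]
Row operations:
Swap R1 ↔ R2
R3 → R3 - (1/3)·R1
R3 → R3 - (1)·R2

Resulting echelon form:
REF = 
  [ -3,   3,  -2,   0]
  [  0,  -1,   1,   0]
  [  0,   0, 2/3,   2]

Rank = 3 (number of non-zero pivot rows).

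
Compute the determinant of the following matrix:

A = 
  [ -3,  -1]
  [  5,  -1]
8

For a 2×2 matrix, det = ad - bc = (-3)(-1) - (-1)(5) = 8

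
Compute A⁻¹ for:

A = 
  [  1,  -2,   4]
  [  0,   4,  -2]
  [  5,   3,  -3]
det(A) = (1)·((4)(-3) - (-2)(3)) - (-2)·((0)(-3) - (-2)(5)) + (4)·((0)(3) - (4)(5))
  = (1)(-6) - (-2)(10) + (4)(-20)
  = -66
det(A) = -66 ≠ 0, so A is invertible.

Cofactors Cᵢⱼ = (-1)ⁱ⁺ʲ·Mᵢⱼ:
C = 
  [ -6, -10, -20]
  [  6, -23, -13]
  [-12,   2,   4]

adj(A) = Cᵀ:
adj(A) = 
  [ -6,   6, -12]
  [-10, -23,   2]
  [-20, -13,   4]

A⁻¹ = (-1/66) · adj(A):
A⁻¹ = 
  [ 1/11, -1/11,  2/11]
  [ 5/33, 23/66, -1/33]
  [10/33, 13/66, -2/33]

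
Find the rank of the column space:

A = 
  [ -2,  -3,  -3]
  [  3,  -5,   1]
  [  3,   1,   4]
dim(Col(A)) = 3

Row reduce:
R2 → R2 + (3/2)·R1
R3 → R3 + (3/2)·R1
R3 → R3 - (7/19)·R2
REF = 
  [   -2,    -3,    -3]
  [    0, -19/2,  -7/2]
  [    0,     0, 15/19]
Pivot columns: 1, 2, 3 → 3 pivots.
dim(Col(A)) = number of pivot columns = 3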